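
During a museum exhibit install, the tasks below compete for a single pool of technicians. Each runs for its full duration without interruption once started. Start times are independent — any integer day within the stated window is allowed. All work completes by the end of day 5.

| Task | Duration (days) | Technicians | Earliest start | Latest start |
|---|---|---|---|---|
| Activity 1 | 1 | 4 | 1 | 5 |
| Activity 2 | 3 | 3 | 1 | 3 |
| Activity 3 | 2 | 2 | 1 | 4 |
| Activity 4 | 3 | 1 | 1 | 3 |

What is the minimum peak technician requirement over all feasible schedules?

5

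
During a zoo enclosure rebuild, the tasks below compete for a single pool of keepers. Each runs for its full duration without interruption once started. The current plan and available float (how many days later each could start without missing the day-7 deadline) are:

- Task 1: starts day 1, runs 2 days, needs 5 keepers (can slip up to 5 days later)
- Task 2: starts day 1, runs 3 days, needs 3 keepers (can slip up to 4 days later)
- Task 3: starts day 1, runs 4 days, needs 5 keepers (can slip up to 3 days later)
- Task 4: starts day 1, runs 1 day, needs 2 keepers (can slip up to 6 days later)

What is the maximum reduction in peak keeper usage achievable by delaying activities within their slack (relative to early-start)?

7

Early-start peak: d1:15  d2:13  d3:8  d4:5  d5:0  d6:0  d7:0 ⇒ 15.
Leveled (Task 1@1, Task 2@1, Task 3@3, Task 4@4): d1:8  d2:8  d3:8  d4:7  d5:5  d6:5  d7:0 ⇒ 8.
Reduction 15 − 8 = 7.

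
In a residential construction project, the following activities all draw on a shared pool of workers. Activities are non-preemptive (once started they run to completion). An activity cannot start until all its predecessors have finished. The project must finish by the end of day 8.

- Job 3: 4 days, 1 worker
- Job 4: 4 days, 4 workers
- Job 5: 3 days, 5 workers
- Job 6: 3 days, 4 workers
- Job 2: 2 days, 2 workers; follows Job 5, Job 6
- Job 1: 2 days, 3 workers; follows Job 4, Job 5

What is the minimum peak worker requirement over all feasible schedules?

Early-start (Job 3@1, Job 4@1, Job 5@1, Job 6@1, Job 2@4, Job 1@5) gives peak 14: d1:14  d2:14  d3:14  d4:7  d5:5  d6:3  d7:0  d8:0.
Shift Job 3→4, Job 6→4, Job 2→7.
Schedule Job 3@4, Job 4@1, Job 5@1, Job 6@4, Job 2@7, Job 1@5: d1:9  d2:9  d3:9  d4:9  d5:8  d6:8  d7:3  d8:2 — peak 9.

9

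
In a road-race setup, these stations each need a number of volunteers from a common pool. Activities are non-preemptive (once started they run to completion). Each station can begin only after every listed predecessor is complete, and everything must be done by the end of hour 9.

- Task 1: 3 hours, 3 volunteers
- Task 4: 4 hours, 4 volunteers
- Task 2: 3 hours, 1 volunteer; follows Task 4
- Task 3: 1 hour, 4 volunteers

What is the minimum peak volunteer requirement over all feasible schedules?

4

Early-start (Task 1@1, Task 4@1, Task 2@5, Task 3@1) gives peak 11: h1:11  h2:7  h3:7  h4:4  h5:1  h6:1  h7:1  h8:0  h9:0.
Shift Task 1→5, Task 3→8.
Schedule Task 1@5, Task 4@1, Task 2@5, Task 3@8: h1:4  h2:4  h3:4  h4:4  h5:4  h6:4  h7:4  h8:4  h9:0 — peak 4.
Total volunteer-hours = 32 over 9 hours ⇒ peak ≥ ⌈32/9⌉ = 4, so 4 is optimal.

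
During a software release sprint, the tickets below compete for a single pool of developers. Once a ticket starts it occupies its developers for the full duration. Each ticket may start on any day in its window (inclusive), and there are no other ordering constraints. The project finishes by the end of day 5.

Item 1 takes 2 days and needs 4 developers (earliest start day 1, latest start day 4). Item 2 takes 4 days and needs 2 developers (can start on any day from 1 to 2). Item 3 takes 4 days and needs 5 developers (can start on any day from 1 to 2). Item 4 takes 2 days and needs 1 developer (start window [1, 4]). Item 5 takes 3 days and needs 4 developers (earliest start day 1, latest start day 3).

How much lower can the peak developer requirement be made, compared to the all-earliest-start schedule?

4

Early-start peak: d1:16  d2:16  d3:11  d4:7  d5:0 ⇒ 16.
Leveled (Item 1@1, Item 2@1, Item 3@1, Item 4@1, Item 5@3): d1:12  d2:12  d3:11  d4:11  d5:4 ⇒ 12.
Reduction 16 − 12 = 4.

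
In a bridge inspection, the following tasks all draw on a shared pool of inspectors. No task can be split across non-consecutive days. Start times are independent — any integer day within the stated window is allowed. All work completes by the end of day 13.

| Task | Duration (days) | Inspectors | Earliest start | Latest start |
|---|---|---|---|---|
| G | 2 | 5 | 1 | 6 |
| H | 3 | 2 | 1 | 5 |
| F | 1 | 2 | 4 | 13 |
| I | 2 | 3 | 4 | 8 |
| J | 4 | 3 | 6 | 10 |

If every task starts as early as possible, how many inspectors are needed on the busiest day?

7

Early-start schedule: G@1, H@1, F@4, I@4, J@6.
Load per day: day 1: 7, day 2: 7, day 3: 2, day 4: 5, day 5: 3, day 6: 3, day 7: 3, day 8: 3, day 9: 3, day 10: 0, day 11: 0, day 12: 0, day 13: 0.
Peak is 7.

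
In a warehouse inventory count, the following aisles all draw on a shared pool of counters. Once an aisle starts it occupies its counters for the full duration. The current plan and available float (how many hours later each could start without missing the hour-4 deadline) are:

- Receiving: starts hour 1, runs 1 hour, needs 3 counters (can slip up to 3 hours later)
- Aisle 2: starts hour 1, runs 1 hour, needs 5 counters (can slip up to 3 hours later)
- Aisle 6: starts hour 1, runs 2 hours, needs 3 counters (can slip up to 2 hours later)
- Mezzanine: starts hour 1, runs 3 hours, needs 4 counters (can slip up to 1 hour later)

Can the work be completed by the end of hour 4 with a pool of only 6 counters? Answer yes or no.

Total counter-hours = 26; over 4 hours the average is 26/4 > 6, so some hour must exceed 6.

no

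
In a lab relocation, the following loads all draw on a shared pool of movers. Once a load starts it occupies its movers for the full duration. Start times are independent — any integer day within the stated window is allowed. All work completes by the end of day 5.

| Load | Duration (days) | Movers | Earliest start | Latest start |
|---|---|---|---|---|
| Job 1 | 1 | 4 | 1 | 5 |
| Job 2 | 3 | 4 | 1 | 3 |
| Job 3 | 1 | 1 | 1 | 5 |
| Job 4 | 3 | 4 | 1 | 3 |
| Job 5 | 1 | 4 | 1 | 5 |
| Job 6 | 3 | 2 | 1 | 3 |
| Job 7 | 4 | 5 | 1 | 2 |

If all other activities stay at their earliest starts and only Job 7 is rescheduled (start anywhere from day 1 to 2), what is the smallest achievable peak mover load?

19

Job 7@1: d1:24  d2:15  d3:15  d4:5  d5:0 → peak 24
Job 7@2: d1:19  d2:15  d3:15  d4:5  d5:5 → peak 19
Best is Job 7@2, peak 19.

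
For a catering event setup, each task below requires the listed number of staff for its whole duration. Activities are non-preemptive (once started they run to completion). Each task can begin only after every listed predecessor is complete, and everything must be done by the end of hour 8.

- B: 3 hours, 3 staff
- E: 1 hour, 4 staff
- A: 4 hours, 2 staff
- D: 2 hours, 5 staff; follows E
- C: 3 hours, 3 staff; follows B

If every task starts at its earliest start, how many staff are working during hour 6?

3

At early start, hour 6 has: C.
Demand: 3 = 3.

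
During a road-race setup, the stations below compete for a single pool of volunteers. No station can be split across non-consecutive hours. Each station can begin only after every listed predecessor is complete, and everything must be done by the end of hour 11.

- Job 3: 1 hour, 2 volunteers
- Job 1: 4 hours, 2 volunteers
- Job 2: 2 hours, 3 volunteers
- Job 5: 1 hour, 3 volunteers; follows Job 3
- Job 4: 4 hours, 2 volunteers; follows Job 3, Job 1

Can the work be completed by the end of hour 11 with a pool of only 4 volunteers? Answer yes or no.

Schedule Job 3@1, Job 1@1, Job 2@5, Job 5@7, Job 4@8: h1:4  h2:2  h3:2  h4:2  h5:3  h6:3  h7:3  h8:2  h9:2  h10:2  h11:2 — peak 4 ≤ 4.

yes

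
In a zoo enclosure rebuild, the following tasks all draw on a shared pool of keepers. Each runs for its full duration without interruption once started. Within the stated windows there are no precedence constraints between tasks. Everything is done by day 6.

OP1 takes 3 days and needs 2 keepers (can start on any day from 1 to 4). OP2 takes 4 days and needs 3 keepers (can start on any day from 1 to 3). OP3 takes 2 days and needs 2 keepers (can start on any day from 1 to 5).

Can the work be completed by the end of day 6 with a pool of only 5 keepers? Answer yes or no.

Schedule OP1@1, OP2@1, OP3@4: d1:5  d2:5  d3:5  d4:5  d5:2  d6:0 — peak 5 ≤ 5.

yes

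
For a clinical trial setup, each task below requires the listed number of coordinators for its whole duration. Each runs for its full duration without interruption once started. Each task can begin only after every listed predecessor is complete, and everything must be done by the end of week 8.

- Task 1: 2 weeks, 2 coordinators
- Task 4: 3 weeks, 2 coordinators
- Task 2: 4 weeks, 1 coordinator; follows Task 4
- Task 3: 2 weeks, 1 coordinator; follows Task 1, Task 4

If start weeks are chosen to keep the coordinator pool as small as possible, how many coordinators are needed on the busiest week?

3

Early-start (Task 1@1, Task 4@1, Task 2@4, Task 3@4) gives peak 4: w1:4  w2:4  w3:2  w4:2  w5:2  w6:1  w7:1  w8:0.
Shift Task 1→4, Task 3→6.
Schedule Task 1@4, Task 4@1, Task 2@4, Task 3@6: w1:2  w2:2  w3:2  w4:3  w5:3  w6:2  w7:2  w8:0 — peak 3.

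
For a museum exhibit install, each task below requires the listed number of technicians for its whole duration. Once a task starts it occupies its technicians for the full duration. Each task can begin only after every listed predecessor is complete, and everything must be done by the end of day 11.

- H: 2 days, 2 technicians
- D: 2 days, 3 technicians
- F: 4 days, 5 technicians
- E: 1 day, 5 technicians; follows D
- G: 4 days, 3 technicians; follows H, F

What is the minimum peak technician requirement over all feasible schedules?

5

Early-start (H@1, D@1, F@1, E@3, G@5) gives peak 10: d1:10  d2:10  d3:10  d4:5  d5:3  d6:3  d7:3  d8:3  d9:0  d10:0  d11:0.
Shift F→3, E→7, G→8.
Schedule H@1, D@1, F@3, E@7, G@8: d1:5  d2:5  d3:5  d4:5  d5:5  d6:5  d7:5  d8:3  d9:3  d10:3  d11:3 — peak 5.
Total technician-days = 47 over 11 days ⇒ peak ≥ ⌈47/11⌉ = 5, so 5 is optimal.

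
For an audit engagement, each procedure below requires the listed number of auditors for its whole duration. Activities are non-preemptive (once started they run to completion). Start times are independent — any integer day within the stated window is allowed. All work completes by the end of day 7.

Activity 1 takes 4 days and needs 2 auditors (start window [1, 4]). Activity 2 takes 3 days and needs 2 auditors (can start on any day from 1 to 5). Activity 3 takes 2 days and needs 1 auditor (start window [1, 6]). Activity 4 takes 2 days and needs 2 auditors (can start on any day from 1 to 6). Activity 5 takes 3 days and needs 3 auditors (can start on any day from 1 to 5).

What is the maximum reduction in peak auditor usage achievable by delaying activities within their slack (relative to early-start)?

5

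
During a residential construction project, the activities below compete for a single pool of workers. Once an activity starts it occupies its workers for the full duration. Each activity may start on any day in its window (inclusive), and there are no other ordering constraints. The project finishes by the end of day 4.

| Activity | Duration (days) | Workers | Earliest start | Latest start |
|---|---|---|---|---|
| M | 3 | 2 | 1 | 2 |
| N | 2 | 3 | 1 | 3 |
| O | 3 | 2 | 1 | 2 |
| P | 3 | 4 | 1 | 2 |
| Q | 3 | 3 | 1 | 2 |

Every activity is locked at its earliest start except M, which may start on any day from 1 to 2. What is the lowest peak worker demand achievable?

14

M@1: d1:14  d2:14  d3:11  d4:0 → peak 14
M@2: d1:12  d2:14  d3:11  d4:2 → peak 14
Best is M@1, peak 14.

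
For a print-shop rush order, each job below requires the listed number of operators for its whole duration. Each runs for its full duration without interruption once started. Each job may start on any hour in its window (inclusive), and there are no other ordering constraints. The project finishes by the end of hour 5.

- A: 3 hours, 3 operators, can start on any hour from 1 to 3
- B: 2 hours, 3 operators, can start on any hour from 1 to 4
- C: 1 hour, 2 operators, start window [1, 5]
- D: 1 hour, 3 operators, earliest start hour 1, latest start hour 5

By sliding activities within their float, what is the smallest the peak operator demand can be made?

6

Early-start (A@1, B@1, C@1, D@1) gives peak 11: h1:11  h2:6  h3:3  h4:0  h5:0.
Shift C→3, D→4.
Schedule A@1, B@1, C@3, D@4: h1:6  h2:6  h3:5  h4:3  h5:0 — peak 6.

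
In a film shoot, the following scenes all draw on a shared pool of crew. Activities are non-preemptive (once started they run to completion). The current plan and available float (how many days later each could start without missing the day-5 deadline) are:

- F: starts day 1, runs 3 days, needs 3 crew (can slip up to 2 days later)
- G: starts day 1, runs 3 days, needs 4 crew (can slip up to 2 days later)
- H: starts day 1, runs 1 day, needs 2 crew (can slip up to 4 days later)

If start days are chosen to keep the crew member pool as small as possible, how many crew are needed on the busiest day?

Early-start (F@1, G@1, H@1) gives peak 9: d1:9  d2:7  d3:7  d4:0  d5:0.
Shift H→4.
Schedule F@1, G@1, H@4: d1:7  d2:7  d3:7  d4:2  d5:0 — peak 7.

7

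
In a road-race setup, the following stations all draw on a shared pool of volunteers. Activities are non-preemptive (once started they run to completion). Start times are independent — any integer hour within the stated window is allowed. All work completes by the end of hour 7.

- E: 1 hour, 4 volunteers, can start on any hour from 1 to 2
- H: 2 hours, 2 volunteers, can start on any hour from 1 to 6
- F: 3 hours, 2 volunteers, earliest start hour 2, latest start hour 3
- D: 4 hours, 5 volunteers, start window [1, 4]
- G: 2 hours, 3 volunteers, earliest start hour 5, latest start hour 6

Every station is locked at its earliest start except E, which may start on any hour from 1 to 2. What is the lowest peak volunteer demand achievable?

11

E@1: h1:11  h2:9  h3:7  h4:7  h5:3  h6:3  h7:0 → peak 11
E@2: h1:7  h2:13  h3:7  h4:7  h5:3  h6:3  h7:0 → peak 13
Best is E@1, peak 11.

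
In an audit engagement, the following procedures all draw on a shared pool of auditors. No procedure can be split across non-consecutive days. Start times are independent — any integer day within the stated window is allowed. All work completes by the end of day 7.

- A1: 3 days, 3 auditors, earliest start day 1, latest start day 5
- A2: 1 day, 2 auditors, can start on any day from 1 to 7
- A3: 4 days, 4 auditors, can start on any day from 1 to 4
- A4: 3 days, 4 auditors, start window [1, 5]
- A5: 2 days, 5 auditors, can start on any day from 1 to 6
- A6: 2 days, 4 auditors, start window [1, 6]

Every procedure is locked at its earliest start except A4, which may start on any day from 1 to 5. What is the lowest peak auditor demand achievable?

18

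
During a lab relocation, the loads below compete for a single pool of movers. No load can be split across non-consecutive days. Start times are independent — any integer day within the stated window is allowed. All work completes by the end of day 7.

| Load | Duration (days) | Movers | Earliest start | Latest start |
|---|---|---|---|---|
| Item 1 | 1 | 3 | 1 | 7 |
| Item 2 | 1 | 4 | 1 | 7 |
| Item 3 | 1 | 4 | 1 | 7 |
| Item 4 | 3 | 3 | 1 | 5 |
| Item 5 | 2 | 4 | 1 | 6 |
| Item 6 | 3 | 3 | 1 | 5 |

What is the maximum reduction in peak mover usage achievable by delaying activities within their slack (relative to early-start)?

Early-start peak: d1:21  d2:10  d3:6  d4:0  d5:0  d6:0  d7:0 ⇒ 21.
Leveled (Item 1@1, Item 2@1, Item 3@2, Item 4@2, Item 5@3, Item 6@5): d1:7  d2:7  d3:7  d4:7  d5:3  d6:3  d7:3 ⇒ 7.
Reduction 21 − 7 = 14.

14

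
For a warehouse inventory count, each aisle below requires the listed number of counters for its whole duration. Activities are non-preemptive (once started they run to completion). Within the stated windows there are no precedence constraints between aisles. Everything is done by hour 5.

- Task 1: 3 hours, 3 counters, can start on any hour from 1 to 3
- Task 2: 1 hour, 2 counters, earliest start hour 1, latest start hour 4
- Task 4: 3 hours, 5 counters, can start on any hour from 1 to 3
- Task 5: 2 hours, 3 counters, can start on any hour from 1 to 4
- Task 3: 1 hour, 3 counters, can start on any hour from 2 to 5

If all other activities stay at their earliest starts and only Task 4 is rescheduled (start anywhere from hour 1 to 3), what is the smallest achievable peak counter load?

9

Task 4@1: h1:13  h2:14  h3:8  h4:0  h5:0 → peak 14
Task 4@2: h1:8  h2:14  h3:8  h4:5  h5:0 → peak 14
Task 4@3: h1:8  h2:9  h3:8  h4:5  h5:5 → peak 9
Best is Task 4@3, peak 9.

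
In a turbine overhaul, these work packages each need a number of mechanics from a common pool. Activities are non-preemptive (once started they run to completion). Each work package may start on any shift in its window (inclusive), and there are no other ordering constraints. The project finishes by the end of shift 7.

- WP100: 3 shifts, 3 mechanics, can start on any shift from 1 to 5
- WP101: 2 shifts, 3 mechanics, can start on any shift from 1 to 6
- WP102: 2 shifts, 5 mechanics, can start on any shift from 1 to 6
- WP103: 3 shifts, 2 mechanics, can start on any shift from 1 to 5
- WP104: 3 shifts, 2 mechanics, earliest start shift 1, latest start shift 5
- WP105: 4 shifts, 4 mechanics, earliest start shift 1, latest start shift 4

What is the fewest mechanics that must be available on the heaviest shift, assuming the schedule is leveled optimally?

8

Early-start (WP100@1, WP101@1, WP102@1, WP103@1, WP104@1, WP105@1) gives peak 19: s1:19  s2:19  s3:11  s4:4  s5:0  s6:0  s7:0.
Shift WP101→3, WP103→5, WP104→5, WP105→4.
Schedule WP100@1, WP101@3, WP102@1, WP103@5, WP104@5, WP105@4: s1:8  s2:8  s3:6  s4:7  s5:8  s6:8  s7:8 — peak 8.
Total mechanic-shifts = 53 over 7 shifts ⇒ peak ≥ ⌈53/7⌉ = 8, so 8 is optimal.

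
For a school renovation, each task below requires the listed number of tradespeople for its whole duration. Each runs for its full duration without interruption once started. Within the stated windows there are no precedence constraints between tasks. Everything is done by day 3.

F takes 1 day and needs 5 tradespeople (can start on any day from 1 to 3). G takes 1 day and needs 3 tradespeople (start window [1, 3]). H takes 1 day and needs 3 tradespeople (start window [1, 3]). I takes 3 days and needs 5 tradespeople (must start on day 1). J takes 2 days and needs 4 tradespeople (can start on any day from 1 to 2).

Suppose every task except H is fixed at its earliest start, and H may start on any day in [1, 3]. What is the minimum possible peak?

H@1: d1:20  d2:9  d3:5 → peak 20
H@2: d1:17  d2:12  d3:5 → peak 17
H@3: d1:17  d2:9  d3:8 → peak 17
Best is H@2, peak 17.

17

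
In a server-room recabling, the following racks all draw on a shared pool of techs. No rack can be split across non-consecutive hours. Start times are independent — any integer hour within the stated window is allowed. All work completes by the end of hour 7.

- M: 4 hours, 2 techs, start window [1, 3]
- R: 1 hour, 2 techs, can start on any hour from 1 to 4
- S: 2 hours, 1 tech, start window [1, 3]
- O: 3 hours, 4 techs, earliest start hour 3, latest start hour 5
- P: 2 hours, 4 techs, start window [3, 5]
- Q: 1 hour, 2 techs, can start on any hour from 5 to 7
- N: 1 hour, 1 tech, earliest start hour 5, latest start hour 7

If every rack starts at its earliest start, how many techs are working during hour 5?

At early start, hour 5 has: O, Q, N.
Demand: 4 + 2 + 1 = 7.

7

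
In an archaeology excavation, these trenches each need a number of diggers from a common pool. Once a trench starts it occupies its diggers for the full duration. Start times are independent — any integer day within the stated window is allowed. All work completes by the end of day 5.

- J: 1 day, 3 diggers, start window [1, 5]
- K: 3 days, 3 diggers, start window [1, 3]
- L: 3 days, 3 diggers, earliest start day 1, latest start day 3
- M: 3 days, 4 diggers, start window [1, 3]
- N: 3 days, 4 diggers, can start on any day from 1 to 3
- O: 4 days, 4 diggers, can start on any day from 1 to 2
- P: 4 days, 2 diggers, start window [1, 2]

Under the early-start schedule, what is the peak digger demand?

23

Early-start schedule: J@1, K@1, L@1, M@1, N@1, O@1, P@1.
Load per day: day 1: 23, day 2: 20, day 3: 20, day 4: 6, day 5: 0.
Peak is 23.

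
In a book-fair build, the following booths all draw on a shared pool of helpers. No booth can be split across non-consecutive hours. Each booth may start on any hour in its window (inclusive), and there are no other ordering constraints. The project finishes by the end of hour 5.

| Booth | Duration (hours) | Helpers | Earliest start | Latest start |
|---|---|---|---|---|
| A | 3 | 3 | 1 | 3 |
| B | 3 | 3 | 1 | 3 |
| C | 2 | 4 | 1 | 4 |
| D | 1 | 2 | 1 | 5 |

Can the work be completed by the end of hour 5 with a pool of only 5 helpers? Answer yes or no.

Total helper-hours = 28; over 5 hours the average is 28/5 > 5, so some hour must exceed 5.

no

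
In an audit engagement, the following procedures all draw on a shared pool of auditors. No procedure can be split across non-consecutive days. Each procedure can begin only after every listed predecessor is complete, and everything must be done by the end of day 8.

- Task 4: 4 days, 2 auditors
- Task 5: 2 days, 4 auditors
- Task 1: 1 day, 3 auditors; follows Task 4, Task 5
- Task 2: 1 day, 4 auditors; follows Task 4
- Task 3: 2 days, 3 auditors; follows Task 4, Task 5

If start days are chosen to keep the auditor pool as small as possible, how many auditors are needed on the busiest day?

6

Early-start (Task 4@1, Task 5@1, Task 1@5, Task 2@5, Task 3@5) gives peak 10: d1:6  d2:6  d3:2  d4:2  d5:10  d6:3  d7:0  d8:0.
Shift Task 2→6, Task 3→7.
Schedule Task 4@1, Task 5@1, Task 1@5, Task 2@6, Task 3@7: d1:6  d2:6  d3:2  d4:2  d5:3  d6:4  d7:3  d8:3 — peak 6.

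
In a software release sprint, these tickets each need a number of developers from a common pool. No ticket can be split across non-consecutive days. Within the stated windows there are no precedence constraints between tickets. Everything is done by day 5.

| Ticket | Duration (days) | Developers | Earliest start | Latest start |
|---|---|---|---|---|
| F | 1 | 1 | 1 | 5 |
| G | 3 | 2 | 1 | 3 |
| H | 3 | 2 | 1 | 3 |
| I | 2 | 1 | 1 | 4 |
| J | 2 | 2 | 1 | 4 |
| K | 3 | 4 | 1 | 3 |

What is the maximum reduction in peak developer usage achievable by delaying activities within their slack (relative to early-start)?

Early-start peak: d1:12  d2:11  d3:8  d4:0  d5:0 ⇒ 12.
Leveled (F@1, G@1, H@1, I@1, J@1, K@3): d1:8  d2:7  d3:8  d4:4  d5:4 ⇒ 8.
Reduction 12 − 8 = 4.

4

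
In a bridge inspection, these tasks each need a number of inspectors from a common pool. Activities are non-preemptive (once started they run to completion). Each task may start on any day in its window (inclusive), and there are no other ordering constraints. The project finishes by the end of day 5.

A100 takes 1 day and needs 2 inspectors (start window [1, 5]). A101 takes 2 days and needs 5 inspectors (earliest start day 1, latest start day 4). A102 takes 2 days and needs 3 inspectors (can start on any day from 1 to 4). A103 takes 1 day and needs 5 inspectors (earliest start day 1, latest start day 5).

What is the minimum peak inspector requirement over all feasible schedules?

Early-start (A100@1, A101@1, A102@1, A103@1) gives peak 15: d1:15  d2:8  d3:0  d4:0  d5:0.
Shift A101→3, A103→5.
Schedule A100@1, A101@3, A102@1, A103@5: d1:5  d2:3  d3:5  d4:5  d5:5 — peak 5.
Total inspector-days = 23 over 5 days ⇒ peak ≥ ⌈23/5⌉ = 5, so 5 is optimal.

5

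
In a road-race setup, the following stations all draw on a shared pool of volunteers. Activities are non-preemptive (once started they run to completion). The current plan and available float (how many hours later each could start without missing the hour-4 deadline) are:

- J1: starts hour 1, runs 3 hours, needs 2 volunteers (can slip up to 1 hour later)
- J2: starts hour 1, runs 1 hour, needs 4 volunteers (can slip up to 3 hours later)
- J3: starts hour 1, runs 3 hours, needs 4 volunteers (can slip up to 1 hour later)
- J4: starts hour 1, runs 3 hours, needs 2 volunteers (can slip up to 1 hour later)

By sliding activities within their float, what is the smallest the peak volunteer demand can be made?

Early-start (J1@1, J2@1, J3@1, J4@1) gives peak 12: h1:12  h2:8  h3:8  h4:0.
Shift J3→2.
Schedule J1@1, J2@1, J3@2, J4@1: h1:8  h2:8  h3:8  h4:4 — peak 8.

8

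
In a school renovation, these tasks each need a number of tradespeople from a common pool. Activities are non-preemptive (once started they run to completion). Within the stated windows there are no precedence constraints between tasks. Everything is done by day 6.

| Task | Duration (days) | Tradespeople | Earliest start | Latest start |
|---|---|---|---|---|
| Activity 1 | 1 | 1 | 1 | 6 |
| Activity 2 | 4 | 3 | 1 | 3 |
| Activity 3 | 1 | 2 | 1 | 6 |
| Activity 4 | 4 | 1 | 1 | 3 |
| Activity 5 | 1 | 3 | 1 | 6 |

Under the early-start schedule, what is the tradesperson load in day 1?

10

At early start, day 1 has: Activity 1, Activity 2, Activity 3, Activity 4, Activity 5.
Demand: 1 + 3 + 2 + 1 + 3 = 10.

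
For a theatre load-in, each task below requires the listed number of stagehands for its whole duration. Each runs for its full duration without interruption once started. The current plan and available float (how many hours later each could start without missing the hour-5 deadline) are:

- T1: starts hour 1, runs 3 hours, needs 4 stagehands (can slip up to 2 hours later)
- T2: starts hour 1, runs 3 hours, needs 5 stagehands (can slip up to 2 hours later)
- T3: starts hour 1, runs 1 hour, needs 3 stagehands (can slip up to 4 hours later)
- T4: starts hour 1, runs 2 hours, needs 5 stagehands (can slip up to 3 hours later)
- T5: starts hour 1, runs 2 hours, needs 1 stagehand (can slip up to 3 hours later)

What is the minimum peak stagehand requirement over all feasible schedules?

9

Early-start (T1@1, T2@1, T3@1, T4@1, T5@1) gives peak 18: h1:18  h2:15  h3:9  h4:0  h5:0.
Shift T3→4, T4→4, T5→4.
Schedule T1@1, T2@1, T3@4, T4@4, T5@4: h1:9  h2:9  h3:9  h4:9  h5:6 — peak 9.
Total stagehand-hours = 42 over 5 hours ⇒ peak ≥ ⌈42/5⌉ = 9, so 9 is optimal.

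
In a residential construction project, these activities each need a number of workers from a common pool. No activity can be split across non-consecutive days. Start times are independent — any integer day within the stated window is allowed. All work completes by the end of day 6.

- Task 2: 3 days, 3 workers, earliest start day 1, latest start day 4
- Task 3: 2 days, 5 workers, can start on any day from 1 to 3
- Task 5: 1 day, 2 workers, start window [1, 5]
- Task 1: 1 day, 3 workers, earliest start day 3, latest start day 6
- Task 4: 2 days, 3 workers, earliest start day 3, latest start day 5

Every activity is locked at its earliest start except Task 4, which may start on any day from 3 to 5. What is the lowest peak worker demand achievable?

10

Task 4@3: d1:10  d2:8  d3:9  d4:3  d5:0  d6:0 → peak 10
Task 4@4: d1:10  d2:8  d3:6  d4:3  d5:3  d6:0 → peak 10
Task 4@5: d1:10  d2:8  d3:6  d4:0  d5:3  d6:3 → peak 10
Best is Task 4@3, peak 10.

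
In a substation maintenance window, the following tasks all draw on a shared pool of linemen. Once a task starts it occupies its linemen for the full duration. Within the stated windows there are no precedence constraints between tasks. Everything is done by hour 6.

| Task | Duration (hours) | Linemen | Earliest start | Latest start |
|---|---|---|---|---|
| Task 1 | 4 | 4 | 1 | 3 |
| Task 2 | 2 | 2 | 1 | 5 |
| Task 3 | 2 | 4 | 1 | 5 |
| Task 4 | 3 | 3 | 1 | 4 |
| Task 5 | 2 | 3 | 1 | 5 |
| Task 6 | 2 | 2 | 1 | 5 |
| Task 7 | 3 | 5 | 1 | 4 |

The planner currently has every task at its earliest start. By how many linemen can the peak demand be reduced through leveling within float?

Early-start peak: h1:23  h2:23  h3:12  h4:4  h5:0  h6:0 ⇒ 23.
Leveled (Task 1@1, Task 2@1, Task 3@5, Task 4@4, Task 5@5, Task 6@3, Task 7@1): h1:11  h2:11  h3:11  h4:9  h5:10  h6:10 ⇒ 11.
Reduction 23 − 11 = 12.

12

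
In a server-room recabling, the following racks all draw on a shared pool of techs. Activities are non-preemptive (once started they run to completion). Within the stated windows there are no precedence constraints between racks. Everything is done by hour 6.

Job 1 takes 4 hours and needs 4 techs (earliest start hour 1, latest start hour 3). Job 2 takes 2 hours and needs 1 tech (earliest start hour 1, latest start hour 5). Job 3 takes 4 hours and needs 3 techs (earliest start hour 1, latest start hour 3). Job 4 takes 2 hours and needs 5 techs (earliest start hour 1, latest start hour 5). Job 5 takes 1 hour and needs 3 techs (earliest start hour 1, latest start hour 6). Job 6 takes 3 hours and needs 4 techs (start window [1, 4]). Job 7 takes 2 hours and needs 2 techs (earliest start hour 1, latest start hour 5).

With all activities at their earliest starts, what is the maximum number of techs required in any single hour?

22

Early-start schedule: Job 1@1, Job 2@1, Job 3@1, Job 4@1, Job 5@1, Job 6@1, Job 7@1.
Load per hour: hour 1: 22, hour 2: 19, hour 3: 11, hour 4: 7, hour 5: 0, hour 6: 0.
Peak is 22.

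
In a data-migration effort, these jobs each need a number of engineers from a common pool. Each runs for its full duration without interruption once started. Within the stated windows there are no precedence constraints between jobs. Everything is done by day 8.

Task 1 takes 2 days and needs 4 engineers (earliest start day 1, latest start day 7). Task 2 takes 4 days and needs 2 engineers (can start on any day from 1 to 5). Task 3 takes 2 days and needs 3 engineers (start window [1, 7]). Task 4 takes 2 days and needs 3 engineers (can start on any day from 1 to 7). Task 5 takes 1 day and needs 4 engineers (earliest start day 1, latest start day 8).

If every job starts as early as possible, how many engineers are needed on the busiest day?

Early-start schedule: Task 1@1, Task 2@1, Task 3@1, Task 4@1, Task 5@1.
Load per day: day 1: 16, day 2: 12, day 3: 2, day 4: 2, day 5: 0, day 6: 0, day 7: 0, day 8: 0.
Peak is 16.

16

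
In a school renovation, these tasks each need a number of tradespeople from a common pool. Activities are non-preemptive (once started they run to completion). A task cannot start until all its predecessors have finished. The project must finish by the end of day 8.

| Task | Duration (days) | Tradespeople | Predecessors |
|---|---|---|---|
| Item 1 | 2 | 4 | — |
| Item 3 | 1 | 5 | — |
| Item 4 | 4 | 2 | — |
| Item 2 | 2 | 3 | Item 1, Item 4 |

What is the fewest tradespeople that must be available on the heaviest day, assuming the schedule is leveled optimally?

6

Early-start (Item 1@1, Item 3@1, Item 4@1, Item 2@5) gives peak 11: d1:11  d2:6  d3:2  d4:2  d5:3  d6:3  d7:0  d8:0.
Shift Item 3→5, Item 2→6.
Schedule Item 1@1, Item 3@5, Item 4@1, Item 2@6: d1:6  d2:6  d3:2  d4:2  d5:5  d6:3  d7:3  d8:0 — peak 6.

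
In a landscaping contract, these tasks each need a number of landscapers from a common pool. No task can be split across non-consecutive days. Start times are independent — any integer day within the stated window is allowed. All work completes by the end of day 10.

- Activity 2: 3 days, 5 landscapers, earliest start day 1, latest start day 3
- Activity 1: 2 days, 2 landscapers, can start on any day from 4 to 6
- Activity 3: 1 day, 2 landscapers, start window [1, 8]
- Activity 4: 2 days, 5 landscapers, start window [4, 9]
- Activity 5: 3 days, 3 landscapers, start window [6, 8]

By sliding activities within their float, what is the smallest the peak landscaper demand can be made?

5

Early-start (Activity 2@1, Activity 1@4, Activity 3@1, Activity 4@4, Activity 5@6) gives peak 7: d1:7  d2:5  d3:5  d4:7  d5:7  d6:3  d7:3  d8:3  d9:0  d10:0.
Shift Activity 3→4, Activity 4→6, Activity 5→8.
Schedule Activity 2@1, Activity 1@4, Activity 3@4, Activity 4@6, Activity 5@8: d1:5  d2:5  d3:5  d4:4  d5:2  d6:5  d7:5  d8:3  d9:3  d10:3 — peak 5.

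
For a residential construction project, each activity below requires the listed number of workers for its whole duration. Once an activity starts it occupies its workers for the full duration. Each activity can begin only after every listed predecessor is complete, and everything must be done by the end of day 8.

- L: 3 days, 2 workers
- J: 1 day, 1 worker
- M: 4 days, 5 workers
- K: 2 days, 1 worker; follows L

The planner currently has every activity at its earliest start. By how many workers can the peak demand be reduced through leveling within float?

2

Early-start peak: d1:8  d2:7  d3:7  d4:6  d5:1  d6:0  d7:0  d8:0 ⇒ 8.
Leveled (L@1, J@1, M@4, K@4): d1:3  d2:2  d3:2  d4:6  d5:6  d6:5  d7:5  d8:0 ⇒ 6.
Reduction 8 − 6 = 2.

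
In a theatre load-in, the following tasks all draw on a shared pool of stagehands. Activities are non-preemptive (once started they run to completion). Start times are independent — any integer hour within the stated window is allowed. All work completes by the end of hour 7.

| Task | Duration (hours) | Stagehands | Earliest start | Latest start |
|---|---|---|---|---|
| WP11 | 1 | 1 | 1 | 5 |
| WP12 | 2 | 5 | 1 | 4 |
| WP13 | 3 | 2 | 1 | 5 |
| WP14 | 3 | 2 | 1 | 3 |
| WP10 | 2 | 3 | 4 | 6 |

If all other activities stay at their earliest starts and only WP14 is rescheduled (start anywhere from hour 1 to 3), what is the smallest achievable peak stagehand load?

8

WP14@1: h1:10  h2:9  h3:4  h4:3  h5:3  h6:0  h7:0 → peak 10
WP14@2: h1:8  h2:9  h3:4  h4:5  h5:3  h6:0  h7:0 → peak 9
WP14@3: h1:8  h2:7  h3:4  h4:5  h5:5  h6:0  h7:0 → peak 8
Best is WP14@3, peak 8.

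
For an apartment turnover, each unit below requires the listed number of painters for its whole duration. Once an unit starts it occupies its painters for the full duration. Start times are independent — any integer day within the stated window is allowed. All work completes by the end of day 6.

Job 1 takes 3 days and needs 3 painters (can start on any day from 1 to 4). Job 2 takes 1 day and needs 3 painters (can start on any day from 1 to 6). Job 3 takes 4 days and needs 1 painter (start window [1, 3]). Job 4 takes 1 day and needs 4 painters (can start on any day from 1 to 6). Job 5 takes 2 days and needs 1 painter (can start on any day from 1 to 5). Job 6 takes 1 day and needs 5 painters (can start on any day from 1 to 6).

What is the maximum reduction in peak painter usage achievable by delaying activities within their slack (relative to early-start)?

12

Early-start peak: d1:17  d2:5  d3:4  d4:1  d5:0  d6:0 ⇒ 17.
Leveled (Job 1@1, Job 2@4, Job 3@1, Job 4@5, Job 5@1, Job 6@6): d1:5  d2:5  d3:4  d4:4  d5:4  d6:5 ⇒ 5.
Reduction 17 − 5 = 12.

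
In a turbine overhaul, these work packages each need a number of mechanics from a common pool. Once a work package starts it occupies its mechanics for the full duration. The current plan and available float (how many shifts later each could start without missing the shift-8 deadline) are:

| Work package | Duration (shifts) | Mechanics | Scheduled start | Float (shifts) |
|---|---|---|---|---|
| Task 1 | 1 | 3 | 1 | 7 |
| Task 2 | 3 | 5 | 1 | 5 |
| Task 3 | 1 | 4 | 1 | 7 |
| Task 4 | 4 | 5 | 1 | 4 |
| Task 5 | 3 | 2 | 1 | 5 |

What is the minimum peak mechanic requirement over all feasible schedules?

Early-start (Task 1@1, Task 2@1, Task 3@1, Task 4@1, Task 5@1) gives peak 19: s1:19  s2:12  s3:12  s4:5  s5:0  s6:0  s7:0  s8:0.
Shift Task 2→2, Task 4→5, Task 5→2.
Schedule Task 1@1, Task 2@2, Task 3@1, Task 4@5, Task 5@2: s1:7  s2:7  s3:7  s4:7  s5:5  s6:5  s7:5  s8:5 — peak 7.

7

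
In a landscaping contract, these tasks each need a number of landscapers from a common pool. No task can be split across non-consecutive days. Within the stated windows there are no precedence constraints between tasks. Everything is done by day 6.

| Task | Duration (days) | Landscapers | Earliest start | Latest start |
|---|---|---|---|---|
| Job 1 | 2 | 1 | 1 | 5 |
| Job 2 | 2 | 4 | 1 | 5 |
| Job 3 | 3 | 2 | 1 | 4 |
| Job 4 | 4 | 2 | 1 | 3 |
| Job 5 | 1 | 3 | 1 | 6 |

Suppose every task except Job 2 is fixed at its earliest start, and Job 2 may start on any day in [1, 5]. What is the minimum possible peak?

Job 2@1: d1:12  d2:9  d3:4  d4:2  d5:0  d6:0 → peak 12
Job 2@2: d1:8  d2:9  d3:8  d4:2  d5:0  d6:0 → peak 9
Job 2@3: d1:8  d2:5  d3:8  d4:6  d5:0  d6:0 → peak 8
Job 2@4: d1:8  d2:5  d3:4  d4:6  d5:4  d6:0 → peak 8
Job 2@5: d1:8  d2:5  d3:4  d4:2  d5:4  d6:4 → peak 8
Best is Job 2@3, peak 8.

8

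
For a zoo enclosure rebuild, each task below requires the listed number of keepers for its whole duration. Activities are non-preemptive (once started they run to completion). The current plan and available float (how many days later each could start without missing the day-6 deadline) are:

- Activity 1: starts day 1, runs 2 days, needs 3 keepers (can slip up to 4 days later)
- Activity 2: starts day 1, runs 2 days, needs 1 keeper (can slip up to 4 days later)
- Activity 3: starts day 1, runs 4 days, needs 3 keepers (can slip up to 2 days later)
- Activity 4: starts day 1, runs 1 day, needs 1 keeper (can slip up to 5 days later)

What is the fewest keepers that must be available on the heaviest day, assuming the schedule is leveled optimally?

4

Early-start (Activity 1@1, Activity 2@1, Activity 3@1, Activity 4@1) gives peak 8: d1:8  d2:7  d3:3  d4:3  d5:0  d6:0.
Shift Activity 3→3, Activity 4→3.
Schedule Activity 1@1, Activity 2@1, Activity 3@3, Activity 4@3: d1:4  d2:4  d3:4  d4:3  d5:3  d6:3 — peak 4.
Total keeper-days = 21 over 6 days ⇒ peak ≥ ⌈21/6⌉ = 4, so 4 is optimal.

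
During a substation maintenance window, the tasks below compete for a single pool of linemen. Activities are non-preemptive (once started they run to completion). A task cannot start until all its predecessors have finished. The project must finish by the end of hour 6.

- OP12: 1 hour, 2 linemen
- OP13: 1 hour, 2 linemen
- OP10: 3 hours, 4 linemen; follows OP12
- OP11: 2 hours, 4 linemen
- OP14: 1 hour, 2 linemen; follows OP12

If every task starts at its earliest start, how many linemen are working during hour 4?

At early start, hour 4 has: OP10.
Demand: 4 = 4.

4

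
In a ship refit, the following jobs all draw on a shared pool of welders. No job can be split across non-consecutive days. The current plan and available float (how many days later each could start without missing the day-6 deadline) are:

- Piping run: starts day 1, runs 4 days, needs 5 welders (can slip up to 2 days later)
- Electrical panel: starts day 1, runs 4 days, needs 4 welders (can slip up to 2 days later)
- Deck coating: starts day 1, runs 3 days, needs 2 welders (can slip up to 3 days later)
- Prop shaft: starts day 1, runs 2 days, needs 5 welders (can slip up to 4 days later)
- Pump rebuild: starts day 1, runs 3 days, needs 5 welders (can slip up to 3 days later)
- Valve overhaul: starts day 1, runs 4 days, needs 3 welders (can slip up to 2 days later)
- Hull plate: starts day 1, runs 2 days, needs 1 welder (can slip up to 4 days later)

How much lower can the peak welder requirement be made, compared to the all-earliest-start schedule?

8

Early-start peak: d1:25  d2:25  d3:19  d4:12  d5:0  d6:0 ⇒ 25.
Leveled (Piping run@1, Electrical panel@1, Deck coating@1, Prop shaft@1, Pump rebuild@4, Valve overhaul@3, Hull plate@1): d1:17  d2:17  d3:14  d4:17  d5:8  d6:8 ⇒ 17.
Reduction 25 − 17 = 8.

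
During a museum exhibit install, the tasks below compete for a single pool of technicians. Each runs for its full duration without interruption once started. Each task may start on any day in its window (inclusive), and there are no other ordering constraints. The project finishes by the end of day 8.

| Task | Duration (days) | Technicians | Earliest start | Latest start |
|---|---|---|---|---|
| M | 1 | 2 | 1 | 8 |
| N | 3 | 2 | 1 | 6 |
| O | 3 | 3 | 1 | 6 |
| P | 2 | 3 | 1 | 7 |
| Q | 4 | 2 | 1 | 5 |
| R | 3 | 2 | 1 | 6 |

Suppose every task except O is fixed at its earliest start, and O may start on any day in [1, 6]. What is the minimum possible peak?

11

O@1: d1:14  d2:12  d3:9  d4:2  d5:0  d6:0  d7:0  d8:0 → peak 14
O@2: d1:11  d2:12  d3:9  d4:5  d5:0  d6:0  d7:0  d8:0 → peak 12
O@3: d1:11  d2:9  d3:9  d4:5  d5:3  d6:0  d7:0  d8:0 → peak 11
O@4: d1:11  d2:9  d3:6  d4:5  d5:3  d6:3  d7:0  d8:0 → peak 11
O@5: d1:11  d2:9  d3:6  d4:2  d5:3  d6:3  d7:3  d8:0 → peak 11
O@6: d1:11  d2:9  d3:6  d4:2  d5:0  d6:3  d7:3  d8:3 → peak 11
Best is O@3, peak 11.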